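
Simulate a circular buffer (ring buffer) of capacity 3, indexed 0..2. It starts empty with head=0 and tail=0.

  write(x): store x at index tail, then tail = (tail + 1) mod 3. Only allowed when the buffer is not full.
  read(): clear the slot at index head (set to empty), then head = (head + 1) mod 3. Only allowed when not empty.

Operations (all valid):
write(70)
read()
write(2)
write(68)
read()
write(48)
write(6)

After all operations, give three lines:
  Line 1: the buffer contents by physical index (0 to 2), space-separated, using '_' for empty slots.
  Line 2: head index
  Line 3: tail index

write(70): buf=[70 _ _], head=0, tail=1, size=1
read(): buf=[_ _ _], head=1, tail=1, size=0
write(2): buf=[_ 2 _], head=1, tail=2, size=1
write(68): buf=[_ 2 68], head=1, tail=0, size=2
read(): buf=[_ _ 68], head=2, tail=0, size=1
write(48): buf=[48 _ 68], head=2, tail=1, size=2
write(6): buf=[48 6 68], head=2, tail=2, size=3

Answer: 48 6 68
2
2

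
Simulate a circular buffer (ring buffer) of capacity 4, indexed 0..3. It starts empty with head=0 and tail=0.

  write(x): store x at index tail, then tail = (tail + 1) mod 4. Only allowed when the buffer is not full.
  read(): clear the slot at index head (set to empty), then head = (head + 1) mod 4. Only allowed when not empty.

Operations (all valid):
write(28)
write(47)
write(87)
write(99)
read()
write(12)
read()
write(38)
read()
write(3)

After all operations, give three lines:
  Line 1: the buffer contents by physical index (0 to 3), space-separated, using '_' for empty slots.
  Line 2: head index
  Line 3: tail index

Answer: 12 38 3 99
3
3

Derivation:
write(28): buf=[28 _ _ _], head=0, tail=1, size=1
write(47): buf=[28 47 _ _], head=0, tail=2, size=2
write(87): buf=[28 47 87 _], head=0, tail=3, size=3
write(99): buf=[28 47 87 99], head=0, tail=0, size=4
read(): buf=[_ 47 87 99], head=1, tail=0, size=3
write(12): buf=[12 47 87 99], head=1, tail=1, size=4
read(): buf=[12 _ 87 99], head=2, tail=1, size=3
write(38): buf=[12 38 87 99], head=2, tail=2, size=4
read(): buf=[12 38 _ 99], head=3, tail=2, size=3
write(3): buf=[12 38 3 99], head=3, tail=3, size=4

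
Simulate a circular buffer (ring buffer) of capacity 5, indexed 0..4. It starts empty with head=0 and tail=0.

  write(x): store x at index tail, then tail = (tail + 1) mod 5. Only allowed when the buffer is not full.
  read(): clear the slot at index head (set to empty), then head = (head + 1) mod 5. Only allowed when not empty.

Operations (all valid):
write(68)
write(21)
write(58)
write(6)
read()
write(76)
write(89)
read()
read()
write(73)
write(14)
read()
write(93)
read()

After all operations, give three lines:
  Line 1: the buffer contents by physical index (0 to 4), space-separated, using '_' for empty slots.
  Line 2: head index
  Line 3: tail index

write(68): buf=[68 _ _ _ _], head=0, tail=1, size=1
write(21): buf=[68 21 _ _ _], head=0, tail=2, size=2
write(58): buf=[68 21 58 _ _], head=0, tail=3, size=3
write(6): buf=[68 21 58 6 _], head=0, tail=4, size=4
read(): buf=[_ 21 58 6 _], head=1, tail=4, size=3
write(76): buf=[_ 21 58 6 76], head=1, tail=0, size=4
write(89): buf=[89 21 58 6 76], head=1, tail=1, size=5
read(): buf=[89 _ 58 6 76], head=2, tail=1, size=4
read(): buf=[89 _ _ 6 76], head=3, tail=1, size=3
write(73): buf=[89 73 _ 6 76], head=3, tail=2, size=4
write(14): buf=[89 73 14 6 76], head=3, tail=3, size=5
read(): buf=[89 73 14 _ 76], head=4, tail=3, size=4
write(93): buf=[89 73 14 93 76], head=4, tail=4, size=5
read(): buf=[89 73 14 93 _], head=0, tail=4, size=4

Answer: 89 73 14 93 _
0
4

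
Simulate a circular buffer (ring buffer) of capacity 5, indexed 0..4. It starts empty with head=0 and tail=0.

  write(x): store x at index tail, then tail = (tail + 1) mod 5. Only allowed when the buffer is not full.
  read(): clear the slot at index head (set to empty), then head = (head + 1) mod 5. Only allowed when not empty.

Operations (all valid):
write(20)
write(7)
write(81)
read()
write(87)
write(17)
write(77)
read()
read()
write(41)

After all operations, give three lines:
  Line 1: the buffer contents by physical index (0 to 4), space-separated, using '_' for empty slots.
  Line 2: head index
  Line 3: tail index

Answer: 77 41 _ 87 17
3
2

Derivation:
write(20): buf=[20 _ _ _ _], head=0, tail=1, size=1
write(7): buf=[20 7 _ _ _], head=0, tail=2, size=2
write(81): buf=[20 7 81 _ _], head=0, tail=3, size=3
read(): buf=[_ 7 81 _ _], head=1, tail=3, size=2
write(87): buf=[_ 7 81 87 _], head=1, tail=4, size=3
write(17): buf=[_ 7 81 87 17], head=1, tail=0, size=4
write(77): buf=[77 7 81 87 17], head=1, tail=1, size=5
read(): buf=[77 _ 81 87 17], head=2, tail=1, size=4
read(): buf=[77 _ _ 87 17], head=3, tail=1, size=3
write(41): buf=[77 41 _ 87 17], head=3, tail=2, size=4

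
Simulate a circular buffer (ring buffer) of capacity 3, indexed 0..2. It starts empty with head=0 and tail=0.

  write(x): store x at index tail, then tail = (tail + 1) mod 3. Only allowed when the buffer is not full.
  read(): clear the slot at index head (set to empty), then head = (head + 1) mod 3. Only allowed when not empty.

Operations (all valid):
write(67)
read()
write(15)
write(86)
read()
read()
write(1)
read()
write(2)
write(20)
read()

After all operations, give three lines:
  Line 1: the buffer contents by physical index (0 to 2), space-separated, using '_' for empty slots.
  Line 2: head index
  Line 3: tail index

write(67): buf=[67 _ _], head=0, tail=1, size=1
read(): buf=[_ _ _], head=1, tail=1, size=0
write(15): buf=[_ 15 _], head=1, tail=2, size=1
write(86): buf=[_ 15 86], head=1, tail=0, size=2
read(): buf=[_ _ 86], head=2, tail=0, size=1
read(): buf=[_ _ _], head=0, tail=0, size=0
write(1): buf=[1 _ _], head=0, tail=1, size=1
read(): buf=[_ _ _], head=1, tail=1, size=0
write(2): buf=[_ 2 _], head=1, tail=2, size=1
write(20): buf=[_ 2 20], head=1, tail=0, size=2
read(): buf=[_ _ 20], head=2, tail=0, size=1

Answer: _ _ 20
2
0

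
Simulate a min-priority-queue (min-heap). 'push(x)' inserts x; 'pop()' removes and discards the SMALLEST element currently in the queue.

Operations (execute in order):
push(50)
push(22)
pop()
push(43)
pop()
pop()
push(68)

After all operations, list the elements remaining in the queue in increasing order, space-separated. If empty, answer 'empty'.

Answer: 68

Derivation:
push(50): heap contents = [50]
push(22): heap contents = [22, 50]
pop() → 22: heap contents = [50]
push(43): heap contents = [43, 50]
pop() → 43: heap contents = [50]
pop() → 50: heap contents = []
push(68): heap contents = [68]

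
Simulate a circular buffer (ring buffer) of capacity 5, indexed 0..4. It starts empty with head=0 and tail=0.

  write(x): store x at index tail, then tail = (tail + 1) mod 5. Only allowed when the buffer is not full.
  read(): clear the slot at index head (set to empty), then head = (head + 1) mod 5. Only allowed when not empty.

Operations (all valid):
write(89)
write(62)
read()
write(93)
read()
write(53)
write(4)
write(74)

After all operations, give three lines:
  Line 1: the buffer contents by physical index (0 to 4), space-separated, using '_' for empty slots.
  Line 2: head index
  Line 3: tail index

write(89): buf=[89 _ _ _ _], head=0, tail=1, size=1
write(62): buf=[89 62 _ _ _], head=0, tail=2, size=2
read(): buf=[_ 62 _ _ _], head=1, tail=2, size=1
write(93): buf=[_ 62 93 _ _], head=1, tail=3, size=2
read(): buf=[_ _ 93 _ _], head=2, tail=3, size=1
write(53): buf=[_ _ 93 53 _], head=2, tail=4, size=2
write(4): buf=[_ _ 93 53 4], head=2, tail=0, size=3
write(74): buf=[74 _ 93 53 4], head=2, tail=1, size=4

Answer: 74 _ 93 53 4
2
1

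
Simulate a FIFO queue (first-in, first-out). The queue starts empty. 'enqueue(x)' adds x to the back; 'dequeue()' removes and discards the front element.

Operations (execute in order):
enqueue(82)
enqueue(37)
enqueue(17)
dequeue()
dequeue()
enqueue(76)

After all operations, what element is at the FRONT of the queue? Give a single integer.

enqueue(82): queue = [82]
enqueue(37): queue = [82, 37]
enqueue(17): queue = [82, 37, 17]
dequeue(): queue = [37, 17]
dequeue(): queue = [17]
enqueue(76): queue = [17, 76]

Answer: 17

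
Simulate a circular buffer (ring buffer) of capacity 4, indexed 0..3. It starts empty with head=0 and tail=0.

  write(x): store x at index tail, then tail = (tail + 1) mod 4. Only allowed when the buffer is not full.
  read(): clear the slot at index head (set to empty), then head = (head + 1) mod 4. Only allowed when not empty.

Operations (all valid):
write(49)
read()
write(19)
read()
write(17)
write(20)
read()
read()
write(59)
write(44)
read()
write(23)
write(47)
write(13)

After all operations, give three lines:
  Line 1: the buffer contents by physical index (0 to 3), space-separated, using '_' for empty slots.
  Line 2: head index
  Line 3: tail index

Answer: 13 44 23 47
1
1

Derivation:
write(49): buf=[49 _ _ _], head=0, tail=1, size=1
read(): buf=[_ _ _ _], head=1, tail=1, size=0
write(19): buf=[_ 19 _ _], head=1, tail=2, size=1
read(): buf=[_ _ _ _], head=2, tail=2, size=0
write(17): buf=[_ _ 17 _], head=2, tail=3, size=1
write(20): buf=[_ _ 17 20], head=2, tail=0, size=2
read(): buf=[_ _ _ 20], head=3, tail=0, size=1
read(): buf=[_ _ _ _], head=0, tail=0, size=0
write(59): buf=[59 _ _ _], head=0, tail=1, size=1
write(44): buf=[59 44 _ _], head=0, tail=2, size=2
read(): buf=[_ 44 _ _], head=1, tail=2, size=1
write(23): buf=[_ 44 23 _], head=1, tail=3, size=2
write(47): buf=[_ 44 23 47], head=1, tail=0, size=3
write(13): buf=[13 44 23 47], head=1, tail=1, size=4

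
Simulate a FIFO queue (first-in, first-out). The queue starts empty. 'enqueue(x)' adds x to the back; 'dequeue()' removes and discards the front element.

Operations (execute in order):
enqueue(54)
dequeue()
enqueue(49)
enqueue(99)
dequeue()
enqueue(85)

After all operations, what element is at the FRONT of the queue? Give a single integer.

enqueue(54): queue = [54]
dequeue(): queue = []
enqueue(49): queue = [49]
enqueue(99): queue = [49, 99]
dequeue(): queue = [99]
enqueue(85): queue = [99, 85]

Answer: 99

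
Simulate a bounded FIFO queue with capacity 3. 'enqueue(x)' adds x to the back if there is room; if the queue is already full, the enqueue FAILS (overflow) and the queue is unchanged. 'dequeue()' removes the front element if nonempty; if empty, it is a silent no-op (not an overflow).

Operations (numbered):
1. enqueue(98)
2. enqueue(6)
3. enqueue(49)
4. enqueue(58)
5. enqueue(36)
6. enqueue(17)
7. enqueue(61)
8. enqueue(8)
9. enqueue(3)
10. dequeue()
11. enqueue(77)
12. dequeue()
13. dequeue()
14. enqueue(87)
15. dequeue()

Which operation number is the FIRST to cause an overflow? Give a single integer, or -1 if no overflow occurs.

1. enqueue(98): size=1
2. enqueue(6): size=2
3. enqueue(49): size=3
4. enqueue(58): size=3=cap → OVERFLOW (fail)
5. enqueue(36): size=3=cap → OVERFLOW (fail)
6. enqueue(17): size=3=cap → OVERFLOW (fail)
7. enqueue(61): size=3=cap → OVERFLOW (fail)
8. enqueue(8): size=3=cap → OVERFLOW (fail)
9. enqueue(3): size=3=cap → OVERFLOW (fail)
10. dequeue(): size=2
11. enqueue(77): size=3
12. dequeue(): size=2
13. dequeue(): size=1
14. enqueue(87): size=2
15. dequeue(): size=1

Answer: 4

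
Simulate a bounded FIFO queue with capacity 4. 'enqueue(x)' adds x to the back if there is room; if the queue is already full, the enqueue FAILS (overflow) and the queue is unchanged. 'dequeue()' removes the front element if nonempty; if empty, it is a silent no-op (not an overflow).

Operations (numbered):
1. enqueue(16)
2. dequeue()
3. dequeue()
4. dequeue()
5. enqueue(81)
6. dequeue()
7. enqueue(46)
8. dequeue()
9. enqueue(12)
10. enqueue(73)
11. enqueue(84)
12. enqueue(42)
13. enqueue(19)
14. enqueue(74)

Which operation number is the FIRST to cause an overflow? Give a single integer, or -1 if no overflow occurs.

1. enqueue(16): size=1
2. dequeue(): size=0
3. dequeue(): empty, no-op, size=0
4. dequeue(): empty, no-op, size=0
5. enqueue(81): size=1
6. dequeue(): size=0
7. enqueue(46): size=1
8. dequeue(): size=0
9. enqueue(12): size=1
10. enqueue(73): size=2
11. enqueue(84): size=3
12. enqueue(42): size=4
13. enqueue(19): size=4=cap → OVERFLOW (fail)
14. enqueue(74): size=4=cap → OVERFLOW (fail)

Answer: 13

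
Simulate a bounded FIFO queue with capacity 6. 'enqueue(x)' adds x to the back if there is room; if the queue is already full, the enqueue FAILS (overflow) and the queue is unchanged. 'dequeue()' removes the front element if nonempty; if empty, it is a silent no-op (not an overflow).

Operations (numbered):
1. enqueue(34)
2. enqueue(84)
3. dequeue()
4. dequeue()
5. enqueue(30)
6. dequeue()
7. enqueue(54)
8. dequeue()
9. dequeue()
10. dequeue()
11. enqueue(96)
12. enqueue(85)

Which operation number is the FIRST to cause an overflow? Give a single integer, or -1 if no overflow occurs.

1. enqueue(34): size=1
2. enqueue(84): size=2
3. dequeue(): size=1
4. dequeue(): size=0
5. enqueue(30): size=1
6. dequeue(): size=0
7. enqueue(54): size=1
8. dequeue(): size=0
9. dequeue(): empty, no-op, size=0
10. dequeue(): empty, no-op, size=0
11. enqueue(96): size=1
12. enqueue(85): size=2

Answer: -1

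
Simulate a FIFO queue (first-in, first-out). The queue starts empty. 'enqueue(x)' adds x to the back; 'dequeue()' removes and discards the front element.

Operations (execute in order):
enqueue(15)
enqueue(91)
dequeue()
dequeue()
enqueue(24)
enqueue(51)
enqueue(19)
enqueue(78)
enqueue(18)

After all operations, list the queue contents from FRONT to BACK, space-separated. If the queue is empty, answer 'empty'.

Answer: 24 51 19 78 18

Derivation:
enqueue(15): [15]
enqueue(91): [15, 91]
dequeue(): [91]
dequeue(): []
enqueue(24): [24]
enqueue(51): [24, 51]
enqueue(19): [24, 51, 19]
enqueue(78): [24, 51, 19, 78]
enqueue(18): [24, 51, 19, 78, 18]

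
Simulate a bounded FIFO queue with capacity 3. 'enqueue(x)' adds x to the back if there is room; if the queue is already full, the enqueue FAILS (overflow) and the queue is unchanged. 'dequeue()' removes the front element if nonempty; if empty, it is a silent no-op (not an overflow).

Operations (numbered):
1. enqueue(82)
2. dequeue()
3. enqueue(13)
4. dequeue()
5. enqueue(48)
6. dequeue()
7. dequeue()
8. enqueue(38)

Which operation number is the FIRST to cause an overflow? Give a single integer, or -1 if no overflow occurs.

1. enqueue(82): size=1
2. dequeue(): size=0
3. enqueue(13): size=1
4. dequeue(): size=0
5. enqueue(48): size=1
6. dequeue(): size=0
7. dequeue(): empty, no-op, size=0
8. enqueue(38): size=1

Answer: -1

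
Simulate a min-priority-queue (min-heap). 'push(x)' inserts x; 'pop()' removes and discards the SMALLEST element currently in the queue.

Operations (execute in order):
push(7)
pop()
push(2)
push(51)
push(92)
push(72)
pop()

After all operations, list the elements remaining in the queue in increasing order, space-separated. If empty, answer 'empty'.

push(7): heap contents = [7]
pop() → 7: heap contents = []
push(2): heap contents = [2]
push(51): heap contents = [2, 51]
push(92): heap contents = [2, 51, 92]
push(72): heap contents = [2, 51, 72, 92]
pop() → 2: heap contents = [51, 72, 92]

Answer: 51 72 92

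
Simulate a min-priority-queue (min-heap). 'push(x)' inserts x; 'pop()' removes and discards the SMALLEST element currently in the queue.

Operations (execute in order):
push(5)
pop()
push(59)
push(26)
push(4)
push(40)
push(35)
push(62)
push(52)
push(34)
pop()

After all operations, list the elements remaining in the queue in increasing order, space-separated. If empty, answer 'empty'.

Answer: 26 34 35 40 52 59 62

Derivation:
push(5): heap contents = [5]
pop() → 5: heap contents = []
push(59): heap contents = [59]
push(26): heap contents = [26, 59]
push(4): heap contents = [4, 26, 59]
push(40): heap contents = [4, 26, 40, 59]
push(35): heap contents = [4, 26, 35, 40, 59]
push(62): heap contents = [4, 26, 35, 40, 59, 62]
push(52): heap contents = [4, 26, 35, 40, 52, 59, 62]
push(34): heap contents = [4, 26, 34, 35, 40, 52, 59, 62]
pop() → 4: heap contents = [26, 34, 35, 40, 52, 59, 62]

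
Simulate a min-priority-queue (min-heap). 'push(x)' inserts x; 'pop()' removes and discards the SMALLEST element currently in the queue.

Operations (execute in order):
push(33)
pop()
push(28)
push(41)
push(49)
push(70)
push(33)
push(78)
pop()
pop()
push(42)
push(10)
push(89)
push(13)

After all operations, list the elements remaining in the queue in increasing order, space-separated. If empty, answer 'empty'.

push(33): heap contents = [33]
pop() → 33: heap contents = []
push(28): heap contents = [28]
push(41): heap contents = [28, 41]
push(49): heap contents = [28, 41, 49]
push(70): heap contents = [28, 41, 49, 70]
push(33): heap contents = [28, 33, 41, 49, 70]
push(78): heap contents = [28, 33, 41, 49, 70, 78]
pop() → 28: heap contents = [33, 41, 49, 70, 78]
pop() → 33: heap contents = [41, 49, 70, 78]
push(42): heap contents = [41, 42, 49, 70, 78]
push(10): heap contents = [10, 41, 42, 49, 70, 78]
push(89): heap contents = [10, 41, 42, 49, 70, 78, 89]
push(13): heap contents = [10, 13, 41, 42, 49, 70, 78, 89]

Answer: 10 13 41 42 49 70 78 89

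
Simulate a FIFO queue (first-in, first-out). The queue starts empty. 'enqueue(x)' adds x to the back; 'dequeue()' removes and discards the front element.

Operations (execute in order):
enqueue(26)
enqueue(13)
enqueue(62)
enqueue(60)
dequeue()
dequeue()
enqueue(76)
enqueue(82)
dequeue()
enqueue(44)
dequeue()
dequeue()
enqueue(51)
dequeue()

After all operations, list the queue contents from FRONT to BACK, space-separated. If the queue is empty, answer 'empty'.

enqueue(26): [26]
enqueue(13): [26, 13]
enqueue(62): [26, 13, 62]
enqueue(60): [26, 13, 62, 60]
dequeue(): [13, 62, 60]
dequeue(): [62, 60]
enqueue(76): [62, 60, 76]
enqueue(82): [62, 60, 76, 82]
dequeue(): [60, 76, 82]
enqueue(44): [60, 76, 82, 44]
dequeue(): [76, 82, 44]
dequeue(): [82, 44]
enqueue(51): [82, 44, 51]
dequeue(): [44, 51]

Answer: 44 51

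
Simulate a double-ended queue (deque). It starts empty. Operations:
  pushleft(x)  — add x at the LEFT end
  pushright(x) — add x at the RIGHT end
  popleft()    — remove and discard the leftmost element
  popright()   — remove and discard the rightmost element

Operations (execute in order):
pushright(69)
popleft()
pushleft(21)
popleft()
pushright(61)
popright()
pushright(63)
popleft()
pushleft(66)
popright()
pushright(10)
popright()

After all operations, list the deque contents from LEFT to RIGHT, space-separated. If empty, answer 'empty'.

Answer: empty

Derivation:
pushright(69): [69]
popleft(): []
pushleft(21): [21]
popleft(): []
pushright(61): [61]
popright(): []
pushright(63): [63]
popleft(): []
pushleft(66): [66]
popright(): []
pushright(10): [10]
popright(): []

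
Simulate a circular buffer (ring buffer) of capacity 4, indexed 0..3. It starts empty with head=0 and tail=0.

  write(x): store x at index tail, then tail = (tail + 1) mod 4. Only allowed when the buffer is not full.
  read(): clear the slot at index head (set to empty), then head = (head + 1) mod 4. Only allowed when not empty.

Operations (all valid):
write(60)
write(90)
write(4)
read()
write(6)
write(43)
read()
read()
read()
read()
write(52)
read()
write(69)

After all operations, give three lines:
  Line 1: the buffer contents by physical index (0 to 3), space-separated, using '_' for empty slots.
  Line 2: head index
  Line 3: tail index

write(60): buf=[60 _ _ _], head=0, tail=1, size=1
write(90): buf=[60 90 _ _], head=0, tail=2, size=2
write(4): buf=[60 90 4 _], head=0, tail=3, size=3
read(): buf=[_ 90 4 _], head=1, tail=3, size=2
write(6): buf=[_ 90 4 6], head=1, tail=0, size=3
write(43): buf=[43 90 4 6], head=1, tail=1, size=4
read(): buf=[43 _ 4 6], head=2, tail=1, size=3
read(): buf=[43 _ _ 6], head=3, tail=1, size=2
read(): buf=[43 _ _ _], head=0, tail=1, size=1
read(): buf=[_ _ _ _], head=1, tail=1, size=0
write(52): buf=[_ 52 _ _], head=1, tail=2, size=1
read(): buf=[_ _ _ _], head=2, tail=2, size=0
write(69): buf=[_ _ 69 _], head=2, tail=3, size=1

Answer: _ _ 69 _
2
3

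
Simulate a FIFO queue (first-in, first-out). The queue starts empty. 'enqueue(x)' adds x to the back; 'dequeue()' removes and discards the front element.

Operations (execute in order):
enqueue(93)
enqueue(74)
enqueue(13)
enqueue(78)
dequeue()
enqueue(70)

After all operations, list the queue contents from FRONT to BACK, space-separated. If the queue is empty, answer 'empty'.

enqueue(93): [93]
enqueue(74): [93, 74]
enqueue(13): [93, 74, 13]
enqueue(78): [93, 74, 13, 78]
dequeue(): [74, 13, 78]
enqueue(70): [74, 13, 78, 70]

Answer: 74 13 78 70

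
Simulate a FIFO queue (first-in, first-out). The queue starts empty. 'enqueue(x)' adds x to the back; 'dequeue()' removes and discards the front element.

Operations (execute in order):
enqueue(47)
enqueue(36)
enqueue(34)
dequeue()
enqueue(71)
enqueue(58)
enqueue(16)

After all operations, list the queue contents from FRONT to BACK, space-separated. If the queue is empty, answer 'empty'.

enqueue(47): [47]
enqueue(36): [47, 36]
enqueue(34): [47, 36, 34]
dequeue(): [36, 34]
enqueue(71): [36, 34, 71]
enqueue(58): [36, 34, 71, 58]
enqueue(16): [36, 34, 71, 58, 16]

Answer: 36 34 71 58 16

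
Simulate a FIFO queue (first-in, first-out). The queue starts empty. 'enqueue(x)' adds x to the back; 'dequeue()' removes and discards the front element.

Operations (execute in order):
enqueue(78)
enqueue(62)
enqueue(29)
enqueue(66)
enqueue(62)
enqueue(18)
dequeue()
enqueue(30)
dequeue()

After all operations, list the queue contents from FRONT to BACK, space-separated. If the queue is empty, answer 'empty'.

enqueue(78): [78]
enqueue(62): [78, 62]
enqueue(29): [78, 62, 29]
enqueue(66): [78, 62, 29, 66]
enqueue(62): [78, 62, 29, 66, 62]
enqueue(18): [78, 62, 29, 66, 62, 18]
dequeue(): [62, 29, 66, 62, 18]
enqueue(30): [62, 29, 66, 62, 18, 30]
dequeue(): [29, 66, 62, 18, 30]

Answer: 29 66 62 18 30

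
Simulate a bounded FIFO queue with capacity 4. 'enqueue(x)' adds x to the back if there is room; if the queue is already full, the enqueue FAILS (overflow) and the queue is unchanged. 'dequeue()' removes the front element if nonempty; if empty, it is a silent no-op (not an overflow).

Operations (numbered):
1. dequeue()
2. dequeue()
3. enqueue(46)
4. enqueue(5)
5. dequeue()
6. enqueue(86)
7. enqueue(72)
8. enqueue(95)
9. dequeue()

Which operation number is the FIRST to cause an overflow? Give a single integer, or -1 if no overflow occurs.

1. dequeue(): empty, no-op, size=0
2. dequeue(): empty, no-op, size=0
3. enqueue(46): size=1
4. enqueue(5): size=2
5. dequeue(): size=1
6. enqueue(86): size=2
7. enqueue(72): size=3
8. enqueue(95): size=4
9. dequeue(): size=3

Answer: -1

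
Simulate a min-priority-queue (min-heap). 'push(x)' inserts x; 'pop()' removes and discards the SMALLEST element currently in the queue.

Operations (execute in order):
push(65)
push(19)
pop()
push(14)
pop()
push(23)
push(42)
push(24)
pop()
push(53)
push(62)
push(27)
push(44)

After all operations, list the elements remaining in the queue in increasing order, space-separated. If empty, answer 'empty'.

Answer: 24 27 42 44 53 62 65

Derivation:
push(65): heap contents = [65]
push(19): heap contents = [19, 65]
pop() → 19: heap contents = [65]
push(14): heap contents = [14, 65]
pop() → 14: heap contents = [65]
push(23): heap contents = [23, 65]
push(42): heap contents = [23, 42, 65]
push(24): heap contents = [23, 24, 42, 65]
pop() → 23: heap contents = [24, 42, 65]
push(53): heap contents = [24, 42, 53, 65]
push(62): heap contents = [24, 42, 53, 62, 65]
push(27): heap contents = [24, 27, 42, 53, 62, 65]
push(44): heap contents = [24, 27, 42, 44, 53, 62, 65]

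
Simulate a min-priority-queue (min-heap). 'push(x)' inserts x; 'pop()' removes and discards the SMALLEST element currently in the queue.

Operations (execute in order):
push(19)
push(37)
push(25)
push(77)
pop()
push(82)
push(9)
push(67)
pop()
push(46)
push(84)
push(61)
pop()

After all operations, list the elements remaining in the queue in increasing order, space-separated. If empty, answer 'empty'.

push(19): heap contents = [19]
push(37): heap contents = [19, 37]
push(25): heap contents = [19, 25, 37]
push(77): heap contents = [19, 25, 37, 77]
pop() → 19: heap contents = [25, 37, 77]
push(82): heap contents = [25, 37, 77, 82]
push(9): heap contents = [9, 25, 37, 77, 82]
push(67): heap contents = [9, 25, 37, 67, 77, 82]
pop() → 9: heap contents = [25, 37, 67, 77, 82]
push(46): heap contents = [25, 37, 46, 67, 77, 82]
push(84): heap contents = [25, 37, 46, 67, 77, 82, 84]
push(61): heap contents = [25, 37, 46, 61, 67, 77, 82, 84]
pop() → 25: heap contents = [37, 46, 61, 67, 77, 82, 84]

Answer: 37 46 61 67 77 82 84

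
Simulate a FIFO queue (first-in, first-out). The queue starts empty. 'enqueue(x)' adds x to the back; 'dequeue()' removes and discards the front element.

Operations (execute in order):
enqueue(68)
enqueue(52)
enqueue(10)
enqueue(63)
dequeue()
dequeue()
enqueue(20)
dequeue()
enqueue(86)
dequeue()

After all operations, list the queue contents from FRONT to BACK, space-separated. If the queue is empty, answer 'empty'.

Answer: 20 86

Derivation:
enqueue(68): [68]
enqueue(52): [68, 52]
enqueue(10): [68, 52, 10]
enqueue(63): [68, 52, 10, 63]
dequeue(): [52, 10, 63]
dequeue(): [10, 63]
enqueue(20): [10, 63, 20]
dequeue(): [63, 20]
enqueue(86): [63, 20, 86]
dequeue(): [20, 86]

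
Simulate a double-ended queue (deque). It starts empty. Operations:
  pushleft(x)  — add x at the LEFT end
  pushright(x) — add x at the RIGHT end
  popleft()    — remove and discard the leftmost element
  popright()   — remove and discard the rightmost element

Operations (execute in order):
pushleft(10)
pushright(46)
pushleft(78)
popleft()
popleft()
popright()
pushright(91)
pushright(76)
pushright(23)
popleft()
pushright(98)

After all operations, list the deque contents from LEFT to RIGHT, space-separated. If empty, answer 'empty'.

Answer: 76 23 98

Derivation:
pushleft(10): [10]
pushright(46): [10, 46]
pushleft(78): [78, 10, 46]
popleft(): [10, 46]
popleft(): [46]
popright(): []
pushright(91): [91]
pushright(76): [91, 76]
pushright(23): [91, 76, 23]
popleft(): [76, 23]
pushright(98): [76, 23, 98]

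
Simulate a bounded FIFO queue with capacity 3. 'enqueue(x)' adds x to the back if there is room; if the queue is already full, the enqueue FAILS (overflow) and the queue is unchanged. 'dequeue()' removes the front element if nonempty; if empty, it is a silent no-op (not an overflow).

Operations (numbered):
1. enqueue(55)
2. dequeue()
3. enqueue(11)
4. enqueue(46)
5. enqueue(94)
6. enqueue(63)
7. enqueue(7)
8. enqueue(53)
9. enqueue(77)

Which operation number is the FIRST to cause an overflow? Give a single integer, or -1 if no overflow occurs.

1. enqueue(55): size=1
2. dequeue(): size=0
3. enqueue(11): size=1
4. enqueue(46): size=2
5. enqueue(94): size=3
6. enqueue(63): size=3=cap → OVERFLOW (fail)
7. enqueue(7): size=3=cap → OVERFLOW (fail)
8. enqueue(53): size=3=cap → OVERFLOW (fail)
9. enqueue(77): size=3=cap → OVERFLOW (fail)

Answer: 6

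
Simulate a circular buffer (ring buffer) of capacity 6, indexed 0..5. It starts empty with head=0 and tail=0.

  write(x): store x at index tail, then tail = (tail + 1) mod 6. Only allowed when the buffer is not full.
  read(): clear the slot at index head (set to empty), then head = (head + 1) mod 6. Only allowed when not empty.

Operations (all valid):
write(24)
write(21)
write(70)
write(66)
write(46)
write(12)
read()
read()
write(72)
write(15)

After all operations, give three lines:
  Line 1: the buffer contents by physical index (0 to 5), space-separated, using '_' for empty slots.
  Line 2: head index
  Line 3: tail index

write(24): buf=[24 _ _ _ _ _], head=0, tail=1, size=1
write(21): buf=[24 21 _ _ _ _], head=0, tail=2, size=2
write(70): buf=[24 21 70 _ _ _], head=0, tail=3, size=3
write(66): buf=[24 21 70 66 _ _], head=0, tail=4, size=4
write(46): buf=[24 21 70 66 46 _], head=0, tail=5, size=5
write(12): buf=[24 21 70 66 46 12], head=0, tail=0, size=6
read(): buf=[_ 21 70 66 46 12], head=1, tail=0, size=5
read(): buf=[_ _ 70 66 46 12], head=2, tail=0, size=4
write(72): buf=[72 _ 70 66 46 12], head=2, tail=1, size=5
write(15): buf=[72 15 70 66 46 12], head=2, tail=2, size=6

Answer: 72 15 70 66 46 12
2
2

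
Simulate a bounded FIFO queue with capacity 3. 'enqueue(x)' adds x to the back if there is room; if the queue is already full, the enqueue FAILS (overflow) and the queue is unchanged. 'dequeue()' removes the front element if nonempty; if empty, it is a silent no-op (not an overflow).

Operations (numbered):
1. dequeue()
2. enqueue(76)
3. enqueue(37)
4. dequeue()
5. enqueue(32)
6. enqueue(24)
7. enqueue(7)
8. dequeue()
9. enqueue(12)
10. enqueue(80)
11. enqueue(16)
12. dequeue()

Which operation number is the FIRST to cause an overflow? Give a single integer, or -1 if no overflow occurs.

1. dequeue(): empty, no-op, size=0
2. enqueue(76): size=1
3. enqueue(37): size=2
4. dequeue(): size=1
5. enqueue(32): size=2
6. enqueue(24): size=3
7. enqueue(7): size=3=cap → OVERFLOW (fail)
8. dequeue(): size=2
9. enqueue(12): size=3
10. enqueue(80): size=3=cap → OVERFLOW (fail)
11. enqueue(16): size=3=cap → OVERFLOW (fail)
12. dequeue(): size=2

Answer: 7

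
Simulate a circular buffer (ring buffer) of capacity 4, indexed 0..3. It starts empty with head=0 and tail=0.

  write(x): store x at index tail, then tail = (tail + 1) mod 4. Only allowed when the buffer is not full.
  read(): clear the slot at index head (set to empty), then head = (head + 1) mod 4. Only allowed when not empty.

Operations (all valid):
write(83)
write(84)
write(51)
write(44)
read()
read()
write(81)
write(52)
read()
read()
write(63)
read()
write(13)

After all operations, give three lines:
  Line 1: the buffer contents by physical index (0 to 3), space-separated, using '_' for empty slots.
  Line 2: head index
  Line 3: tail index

Answer: _ 52 63 13
1
0

Derivation:
write(83): buf=[83 _ _ _], head=0, tail=1, size=1
write(84): buf=[83 84 _ _], head=0, tail=2, size=2
write(51): buf=[83 84 51 _], head=0, tail=3, size=3
write(44): buf=[83 84 51 44], head=0, tail=0, size=4
read(): buf=[_ 84 51 44], head=1, tail=0, size=3
read(): buf=[_ _ 51 44], head=2, tail=0, size=2
write(81): buf=[81 _ 51 44], head=2, tail=1, size=3
write(52): buf=[81 52 51 44], head=2, tail=2, size=4
read(): buf=[81 52 _ 44], head=3, tail=2, size=3
read(): buf=[81 52 _ _], head=0, tail=2, size=2
write(63): buf=[81 52 63 _], head=0, tail=3, size=3
read(): buf=[_ 52 63 _], head=1, tail=3, size=2
write(13): buf=[_ 52 63 13], head=1, tail=0, size=3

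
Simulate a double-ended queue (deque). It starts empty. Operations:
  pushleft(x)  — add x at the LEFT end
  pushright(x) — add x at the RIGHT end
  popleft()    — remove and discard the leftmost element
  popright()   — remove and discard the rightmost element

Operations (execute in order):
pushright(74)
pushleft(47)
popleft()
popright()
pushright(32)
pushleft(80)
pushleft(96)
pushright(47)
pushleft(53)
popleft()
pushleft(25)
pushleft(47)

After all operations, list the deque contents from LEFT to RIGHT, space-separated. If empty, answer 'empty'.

pushright(74): [74]
pushleft(47): [47, 74]
popleft(): [74]
popright(): []
pushright(32): [32]
pushleft(80): [80, 32]
pushleft(96): [96, 80, 32]
pushright(47): [96, 80, 32, 47]
pushleft(53): [53, 96, 80, 32, 47]
popleft(): [96, 80, 32, 47]
pushleft(25): [25, 96, 80, 32, 47]
pushleft(47): [47, 25, 96, 80, 32, 47]

Answer: 47 25 96 80 32 47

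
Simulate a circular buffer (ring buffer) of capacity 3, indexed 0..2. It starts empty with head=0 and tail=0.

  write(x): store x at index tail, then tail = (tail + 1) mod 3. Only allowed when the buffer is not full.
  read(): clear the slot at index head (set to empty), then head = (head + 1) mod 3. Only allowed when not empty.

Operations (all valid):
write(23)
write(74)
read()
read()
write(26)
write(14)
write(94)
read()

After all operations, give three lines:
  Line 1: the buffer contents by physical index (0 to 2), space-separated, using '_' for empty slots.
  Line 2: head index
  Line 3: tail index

Answer: 14 94 _
0
2

Derivation:
write(23): buf=[23 _ _], head=0, tail=1, size=1
write(74): buf=[23 74 _], head=0, tail=2, size=2
read(): buf=[_ 74 _], head=1, tail=2, size=1
read(): buf=[_ _ _], head=2, tail=2, size=0
write(26): buf=[_ _ 26], head=2, tail=0, size=1
write(14): buf=[14 _ 26], head=2, tail=1, size=2
write(94): buf=[14 94 26], head=2, tail=2, size=3
read(): buf=[14 94 _], head=0, tail=2, size=2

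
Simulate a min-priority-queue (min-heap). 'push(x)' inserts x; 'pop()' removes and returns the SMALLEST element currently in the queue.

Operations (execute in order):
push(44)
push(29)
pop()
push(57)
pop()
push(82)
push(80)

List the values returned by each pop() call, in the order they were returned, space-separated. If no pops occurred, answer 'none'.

Answer: 29 44

Derivation:
push(44): heap contents = [44]
push(29): heap contents = [29, 44]
pop() → 29: heap contents = [44]
push(57): heap contents = [44, 57]
pop() → 44: heap contents = [57]
push(82): heap contents = [57, 82]
push(80): heap contents = [57, 80, 82]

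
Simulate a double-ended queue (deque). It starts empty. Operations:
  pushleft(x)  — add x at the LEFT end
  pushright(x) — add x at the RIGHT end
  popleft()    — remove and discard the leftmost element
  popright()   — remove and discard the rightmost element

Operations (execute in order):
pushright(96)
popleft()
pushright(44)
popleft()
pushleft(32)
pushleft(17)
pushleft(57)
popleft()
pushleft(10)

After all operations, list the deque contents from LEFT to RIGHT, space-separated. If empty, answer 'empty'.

pushright(96): [96]
popleft(): []
pushright(44): [44]
popleft(): []
pushleft(32): [32]
pushleft(17): [17, 32]
pushleft(57): [57, 17, 32]
popleft(): [17, 32]
pushleft(10): [10, 17, 32]

Answer: 10 17 32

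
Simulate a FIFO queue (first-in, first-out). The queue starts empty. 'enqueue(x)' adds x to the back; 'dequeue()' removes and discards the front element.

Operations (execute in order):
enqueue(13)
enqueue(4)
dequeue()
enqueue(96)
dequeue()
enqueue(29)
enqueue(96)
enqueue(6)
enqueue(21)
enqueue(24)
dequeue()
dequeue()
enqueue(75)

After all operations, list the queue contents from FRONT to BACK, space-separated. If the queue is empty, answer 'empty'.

enqueue(13): [13]
enqueue(4): [13, 4]
dequeue(): [4]
enqueue(96): [4, 96]
dequeue(): [96]
enqueue(29): [96, 29]
enqueue(96): [96, 29, 96]
enqueue(6): [96, 29, 96, 6]
enqueue(21): [96, 29, 96, 6, 21]
enqueue(24): [96, 29, 96, 6, 21, 24]
dequeue(): [29, 96, 6, 21, 24]
dequeue(): [96, 6, 21, 24]
enqueue(75): [96, 6, 21, 24, 75]

Answer: 96 6 21 24 75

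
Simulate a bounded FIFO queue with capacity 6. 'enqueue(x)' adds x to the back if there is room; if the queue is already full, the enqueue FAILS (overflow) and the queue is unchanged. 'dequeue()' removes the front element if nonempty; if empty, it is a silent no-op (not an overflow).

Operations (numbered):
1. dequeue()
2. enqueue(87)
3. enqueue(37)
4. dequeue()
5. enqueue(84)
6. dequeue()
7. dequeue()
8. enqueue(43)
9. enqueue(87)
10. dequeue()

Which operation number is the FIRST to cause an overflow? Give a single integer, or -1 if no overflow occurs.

Answer: -1

Derivation:
1. dequeue(): empty, no-op, size=0
2. enqueue(87): size=1
3. enqueue(37): size=2
4. dequeue(): size=1
5. enqueue(84): size=2
6. dequeue(): size=1
7. dequeue(): size=0
8. enqueue(43): size=1
9. enqueue(87): size=2
10. dequeue(): size=1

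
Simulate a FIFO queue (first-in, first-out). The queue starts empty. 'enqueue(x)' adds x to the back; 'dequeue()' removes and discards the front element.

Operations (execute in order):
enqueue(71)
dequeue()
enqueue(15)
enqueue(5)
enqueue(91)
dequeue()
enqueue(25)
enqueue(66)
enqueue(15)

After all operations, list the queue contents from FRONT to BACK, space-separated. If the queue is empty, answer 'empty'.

Answer: 5 91 25 66 15

Derivation:
enqueue(71): [71]
dequeue(): []
enqueue(15): [15]
enqueue(5): [15, 5]
enqueue(91): [15, 5, 91]
dequeue(): [5, 91]
enqueue(25): [5, 91, 25]
enqueue(66): [5, 91, 25, 66]
enqueue(15): [5, 91, 25, 66, 15]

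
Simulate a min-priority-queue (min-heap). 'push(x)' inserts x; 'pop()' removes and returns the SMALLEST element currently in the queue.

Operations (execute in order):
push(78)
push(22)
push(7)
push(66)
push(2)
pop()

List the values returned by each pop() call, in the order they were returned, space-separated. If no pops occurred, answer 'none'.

Answer: 2

Derivation:
push(78): heap contents = [78]
push(22): heap contents = [22, 78]
push(7): heap contents = [7, 22, 78]
push(66): heap contents = [7, 22, 66, 78]
push(2): heap contents = [2, 7, 22, 66, 78]
pop() → 2: heap contents = [7, 22, 66, 78]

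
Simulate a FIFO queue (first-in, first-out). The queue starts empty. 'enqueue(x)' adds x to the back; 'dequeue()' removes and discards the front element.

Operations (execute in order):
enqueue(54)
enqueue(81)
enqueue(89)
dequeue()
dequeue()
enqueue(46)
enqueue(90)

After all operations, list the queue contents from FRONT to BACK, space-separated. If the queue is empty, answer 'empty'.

Answer: 89 46 90

Derivation:
enqueue(54): [54]
enqueue(81): [54, 81]
enqueue(89): [54, 81, 89]
dequeue(): [81, 89]
dequeue(): [89]
enqueue(46): [89, 46]
enqueue(90): [89, 46, 90]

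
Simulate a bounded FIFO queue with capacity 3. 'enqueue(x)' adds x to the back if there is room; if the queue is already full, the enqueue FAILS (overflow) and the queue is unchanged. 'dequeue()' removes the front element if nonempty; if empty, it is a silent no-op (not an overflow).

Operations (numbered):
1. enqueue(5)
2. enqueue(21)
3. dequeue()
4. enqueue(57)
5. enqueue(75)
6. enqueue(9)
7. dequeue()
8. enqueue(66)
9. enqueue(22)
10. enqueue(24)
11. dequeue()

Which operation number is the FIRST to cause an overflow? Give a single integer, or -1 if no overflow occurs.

1. enqueue(5): size=1
2. enqueue(21): size=2
3. dequeue(): size=1
4. enqueue(57): size=2
5. enqueue(75): size=3
6. enqueue(9): size=3=cap → OVERFLOW (fail)
7. dequeue(): size=2
8. enqueue(66): size=3
9. enqueue(22): size=3=cap → OVERFLOW (fail)
10. enqueue(24): size=3=cap → OVERFLOW (fail)
11. dequeue(): size=2

Answer: 6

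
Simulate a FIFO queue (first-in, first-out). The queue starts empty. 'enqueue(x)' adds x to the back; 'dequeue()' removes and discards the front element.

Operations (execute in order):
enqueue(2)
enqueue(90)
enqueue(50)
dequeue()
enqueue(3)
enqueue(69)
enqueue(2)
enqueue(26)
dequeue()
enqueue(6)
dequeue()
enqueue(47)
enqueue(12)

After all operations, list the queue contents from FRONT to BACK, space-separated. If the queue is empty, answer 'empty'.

Answer: 3 69 2 26 6 47 12

Derivation:
enqueue(2): [2]
enqueue(90): [2, 90]
enqueue(50): [2, 90, 50]
dequeue(): [90, 50]
enqueue(3): [90, 50, 3]
enqueue(69): [90, 50, 3, 69]
enqueue(2): [90, 50, 3, 69, 2]
enqueue(26): [90, 50, 3, 69, 2, 26]
dequeue(): [50, 3, 69, 2, 26]
enqueue(6): [50, 3, 69, 2, 26, 6]
dequeue(): [3, 69, 2, 26, 6]
enqueue(47): [3, 69, 2, 26, 6, 47]
enqueue(12): [3, 69, 2, 26, 6, 47, 12]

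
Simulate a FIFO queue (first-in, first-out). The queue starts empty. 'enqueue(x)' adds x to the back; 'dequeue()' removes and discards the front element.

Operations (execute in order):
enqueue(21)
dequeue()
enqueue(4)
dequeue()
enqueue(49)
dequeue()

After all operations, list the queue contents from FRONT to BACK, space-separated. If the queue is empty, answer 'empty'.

Answer: empty

Derivation:
enqueue(21): [21]
dequeue(): []
enqueue(4): [4]
dequeue(): []
enqueue(49): [49]
dequeue(): []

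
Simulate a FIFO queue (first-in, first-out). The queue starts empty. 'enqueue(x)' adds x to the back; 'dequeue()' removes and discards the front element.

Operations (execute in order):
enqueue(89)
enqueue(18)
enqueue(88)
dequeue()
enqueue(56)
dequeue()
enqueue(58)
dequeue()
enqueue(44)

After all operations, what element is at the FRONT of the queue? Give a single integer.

enqueue(89): queue = [89]
enqueue(18): queue = [89, 18]
enqueue(88): queue = [89, 18, 88]
dequeue(): queue = [18, 88]
enqueue(56): queue = [18, 88, 56]
dequeue(): queue = [88, 56]
enqueue(58): queue = [88, 56, 58]
dequeue(): queue = [56, 58]
enqueue(44): queue = [56, 58, 44]

Answer: 56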